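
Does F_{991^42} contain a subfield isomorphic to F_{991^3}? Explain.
Yes: F_{991^3} is a subfield of F_{991^42}

F_{p^m} embeds in F_{p^n} iff m | n (since F_{p^n} is the splitting field of x^(p^n) - x, and F_{p^m} ⊂ F_{p^n} forces p^n to be a power of p^m, i.e. m | n; conversely if m | n then every root of x^(p^m) - x is a root of x^(p^n) - x). Here 3 | 42 (since 42 = 14·3), so F_{991^3} is a subfield of F_{991^42}, and [F_{991^42} : F_{991^3}] = 42/3 = 14.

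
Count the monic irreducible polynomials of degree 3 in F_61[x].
There are 75640 monic irreducible polynomials of degree 3 over F_61

Each element of F_{61^3} that lies in no proper subfield is a root of exactly one monic irreducible of degree 3 over F_61, and each such polynomial has 3 distinct roots in F_{61^3}. By Möbius inversion the count is N_61(3) = (1/3) Σ_{d|3} μ(3/d) · 61^d = (1/3)(μ(3)·61^1 + μ(1)·61^3) = 226920/3 = 75640.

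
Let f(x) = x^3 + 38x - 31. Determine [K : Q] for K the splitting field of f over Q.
[K : Q] = 6

By the rational root test, any rational root of the monic integer polynomial f(x) = x^3 + 38x - 31 must be an integer dividing the constant term -31, i.e. one of ±{1, 31}. Evaluating: f(1) = 8, f(-1) = -70, f(31) = 30938, f(-31) = -31000; none is 0, so f has no rational root and is therefore irreducible over Q (a cubic with no linear factor over a field is irreducible). For an irreducible cubic, the Galois group is A_3 or S_3 according as the discriminant disc(f) = -4a^3 - 27b^2 = -4·(38)^3 - 27·(-31)^2 = -245435 is or is not a square in Q. Here disc(f) = -245435 is not a perfect square in Q, so the Galois group of f over Q is not contained in A_3 and must be all of S_3. The splitting field has degree |S_3| = 6 over Q, so [K : Q] = 6.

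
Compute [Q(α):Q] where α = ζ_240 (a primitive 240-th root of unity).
[Q(α):Q] = 64

The minimal polynomial of ζ_240 over Q is the 240-th cyclotomic polynomial Φ_240(x), which is irreducible over Q and has degree φ(240) = 64. Hence [Q(α):Q] = φ(240) = 64.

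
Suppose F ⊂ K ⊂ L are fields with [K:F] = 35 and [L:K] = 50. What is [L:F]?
[L:F] = 1750

The tower law says that for any tower of field extensions F ⊂ K ⊂ L with finite degrees, [L:F] = [L:K] · [K:F]. Here this gives [L:F] = 50 · 35 = 1750.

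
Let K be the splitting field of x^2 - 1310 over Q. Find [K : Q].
[K : Q] = 2

f(x) = x^2 - 1310 factors as (x - √1310)(x + √1310). The splitting field is K = Q(√1310). Since 1310 is squarefree and > 1, it is not a perfect square, so x^2 - 1310 is irreducible over Q and [Q(√1310) : Q] = 2. Hence [K : Q] = 2.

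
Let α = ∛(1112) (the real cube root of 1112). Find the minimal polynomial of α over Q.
m_α(x) = x^3 - 1112

α satisfies α^3 = 1112, so x^3 - 1112 annihilates α. By the rational root test, a rational root p/q (in lowest terms) of x^3 - 1112 would satisfy p^3 = 1112 q^3, forcing q = 1 and p^3 = 1112; but 1112 is not a perfect cube, contradiction. A monic cubic over Q with no rational root is irreducible (any nontrivial factorization would include a linear factor). Hence x^3 - 1112 is the minimal polynomial of α, and in particular [Q(α):Q] = 3.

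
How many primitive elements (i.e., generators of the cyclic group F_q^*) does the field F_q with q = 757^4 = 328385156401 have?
There are φ(328385156400) = 73365626880 primitive elements

F_q^* is cyclic of order q - 1 = 328385156400. A cyclic group of order m has exactly φ(m) generators. Here m = 328385156400 = 2^4 · 3^3 · 5^2 · 7 · 73 · 157 · 379, so the number of primitive elements is φ(328385156400) = 73365626880.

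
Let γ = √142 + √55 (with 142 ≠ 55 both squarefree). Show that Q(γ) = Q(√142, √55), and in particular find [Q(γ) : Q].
[Q(γ) : Q] = 4 (equivalently, Q(γ) = Q(√142, √55))

Obviously Q(γ) ⊆ Q(√142, √55), and [Q(√142, √55):Q] = 4 (since 142, 55 are distinct squarefree integers > 1 with 7810 not a perfect square). To show equality we compute the minimal polynomial of γ. From γ = √142 + √55: γ^2 = 142 + 2√(7810) + 55 = 197 + 2√(7810), so γ^2 - 197 = 2√(7810); squaring, (γ^2 - 197)^2 = 4·7810, i.e. γ^4 - 394γ^2 + 38809 - 31240 = 0, i.e. γ^4 - 394γ^2 + 7569 = 0. So γ is a root of x^4 - 394x^2 + 7569. This polynomial is irreducible over Q: it has no rational root (each ±√142 ± √55 is irrational), and any factorization into two quadratics over Q would force √(7810) ∈ Q (pairing opposite roots) or √142, √55 ∈ Q (other pairings), all impossible. Hence [Q(γ):Q] = 4 = [Q(√142, √55):Q], so Q(γ) = Q(√142, √55).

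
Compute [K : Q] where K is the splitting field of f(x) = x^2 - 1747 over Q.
[K : Q] = 2

f(x) = x^2 - 1747 factors as (x - √1747)(x + √1747). The splitting field is K = Q(√1747). Since 1747 is squarefree and > 1, it is not a perfect square, so x^2 - 1747 is irreducible over Q and [Q(√1747) : Q] = 2. Hence [K : Q] = 2.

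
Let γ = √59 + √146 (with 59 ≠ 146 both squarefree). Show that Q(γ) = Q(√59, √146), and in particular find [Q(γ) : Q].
[Q(γ) : Q] = 4 (equivalently, Q(γ) = Q(√59, √146))

Obviously Q(γ) ⊆ Q(√59, √146), and [Q(√59, √146):Q] = 4 (since 59, 146 are distinct squarefree integers > 1 with 8614 not a perfect square). To show equality we compute the minimal polynomial of γ. From γ = √59 + √146: γ^2 = 59 + 2√(8614) + 146 = 205 + 2√(8614), so γ^2 - 205 = 2√(8614); squaring, (γ^2 - 205)^2 = 4·8614, i.e. γ^4 - 410γ^2 + 42025 - 34456 = 0, i.e. γ^4 - 410γ^2 + 7569 = 0. So γ is a root of x^4 - 410x^2 + 7569. This polynomial is irreducible over Q: it has no rational root (each ±√59 ± √146 is irrational), and any factorization into two quadratics over Q would force √(8614) ∈ Q (pairing opposite roots) or √59, √146 ∈ Q (other pairings), all impossible. Hence [Q(γ):Q] = 4 = [Q(√59, √146):Q], so Q(γ) = Q(√59, √146).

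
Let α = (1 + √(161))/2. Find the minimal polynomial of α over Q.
m_α(x) = x^2 - x - 40

From 2α - 1 = √(161), squaring gives (2α - 1)^2 = 161, i.e. 4α^2 - 4α + 1 = 161, so α^2 - α + (1 - 161)/4 = 0. Since 161 ≡ 1 (mod 4), (1 - 161)/4 = -40 ∈ Z. The polynomial x^2 - x - 40 has discriminant 1 - 4·(-40) = 161, which is not a perfect square in Q (d = 161 is squarefree and ≠ 1), so x^2 - x - 40 is irreducible over Q. It is the minimal polynomial of α.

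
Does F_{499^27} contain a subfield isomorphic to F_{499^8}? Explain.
No: F_{499^8} is not a subfield of F_{499^27}

F_{p^m} embeds in F_{p^n} iff m | n. Here 8 ∤ 27 (since 27 = 3·8 + 3 with remainder 3 ≠ 0), so F_{499^8} is not a subfield of F_{499^27}. Equivalently: if it were, the tower law would give 8 = [F_{499^8}:F_499] dividing [F_{499^27}:F_499] = 27, contradiction.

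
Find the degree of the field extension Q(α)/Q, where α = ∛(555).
[Q(α):Q] = 3

The minimal polynomial of α is x^3 - 555, irreducible over Q since 555 is not a perfect cube (so x^3 - 555 has no rational root). Hence [Q(α):Q] = deg(m_α) = 3.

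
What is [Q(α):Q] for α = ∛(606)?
[Q(α):Q] = 3

The minimal polynomial of α is x^3 - 606, irreducible over Q since 606 is not a perfect cube (so x^3 - 606 has no rational root). Hence [Q(α):Q] = deg(m_α) = 3.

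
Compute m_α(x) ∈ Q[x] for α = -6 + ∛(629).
m_α(x) = x^3 + 18x^2 + 108x - 413

Set β = α + 6 = ∛(629), so β^3 = 629. Then (α + 6)^3 - 629 = 0, i.e. α is a root of g(x) = (x + 6)^3 - 629 = x^3 + 18x^2 + 108x - 413. Since g(x) = h(x + 6) where h(x) = x^3 - 629, and h is irreducible over Q (because 629 is not a perfect cube, so h has no rational root, and a monic cubic with no rational root is irreducible), g is also irreducible (irreducibility is preserved under the substitution x → x + 6). Hence m_α(x) = x^3 + 18x^2 + 108x - 413.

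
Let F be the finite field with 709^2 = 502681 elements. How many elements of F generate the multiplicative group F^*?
There are φ(502680) = 129920 primitive elements

F_q^* is cyclic of order q - 1 = 502680. A cyclic group of order m has exactly φ(m) generators. Here m = 502680 = 2^3 · 3 · 5 · 59 · 71, so the number of primitive elements is φ(502680) = 129920.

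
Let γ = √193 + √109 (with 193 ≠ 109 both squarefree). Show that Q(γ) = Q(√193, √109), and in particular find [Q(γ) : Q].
[Q(γ) : Q] = 4 (equivalently, Q(γ) = Q(√193, √109))

Obviously Q(γ) ⊆ Q(√193, √109), and [Q(√193, √109):Q] = 4 (since 193, 109 are distinct squarefree integers > 1 with 21037 not a perfect square). To show equality we compute the minimal polynomial of γ. From γ = √193 + √109: γ^2 = 193 + 2√(21037) + 109 = 302 + 2√(21037), so γ^2 - 302 = 2√(21037); squaring, (γ^2 - 302)^2 = 4·21037, i.e. γ^4 - 604γ^2 + 91204 - 84148 = 0, i.e. γ^4 - 604γ^2 + 7056 = 0. So γ is a root of x^4 - 604x^2 + 7056. This polynomial is irreducible over Q: it has no rational root (each ±√193 ± √109 is irrational), and any factorization into two quadratics over Q would force √(21037) ∈ Q (pairing opposite roots) or √193, √109 ∈ Q (other pairings), all impossible. Hence [Q(γ):Q] = 4 = [Q(√193, √109):Q], so Q(γ) = Q(√193, √109).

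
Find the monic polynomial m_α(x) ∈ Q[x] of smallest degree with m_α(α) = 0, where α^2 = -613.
m_α(x) = x^2 + 613

α satisfies α^2 + 613 = 0, so x^2 + 613 annihilates α. Since d = -613 is squarefree and ≠ 1, it is not a perfect square in Q, so x^2 + 613 has no rational root and is therefore irreducible over Q (a degree-2 polynomial over a field is irreducible iff it has no root). Hence m_α(x) = x^2 + 613.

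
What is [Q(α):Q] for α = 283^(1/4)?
[Q(α):Q] = 4

α is a root of x^4 - 283. By Eisenstein's criterion at the prime p = 283 (which divides the constant term 283 but p^2 = 80089 does not, since 283 is squarefree), x^4 - 283 is irreducible over Q. Hence [Q(α):Q] = 4.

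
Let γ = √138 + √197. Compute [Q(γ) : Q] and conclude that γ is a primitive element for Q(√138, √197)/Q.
[Q(γ) : Q] = 4 (equivalently, Q(γ) = Q(√138, √197))

Obviously Q(γ) ⊆ Q(√138, √197), and [Q(√138, √197):Q] = 4 (since 138, 197 are distinct squarefree integers > 1 with 27186 not a perfect square). To show equality we compute the minimal polynomial of γ. From γ = √138 + √197: γ^2 = 138 + 2√(27186) + 197 = 335 + 2√(27186), so γ^2 - 335 = 2√(27186); squaring, (γ^2 - 335)^2 = 4·27186, i.e. γ^4 - 670γ^2 + 112225 - 108744 = 0, i.e. γ^4 - 670γ^2 + 3481 = 0. So γ is a root of x^4 - 670x^2 + 3481. This polynomial is irreducible over Q: it has no rational root (each ±√138 ± √197 is irrational), and any factorization into two quadratics over Q would force √(27186) ∈ Q (pairing opposite roots) or √138, √197 ∈ Q (other pairings), all impossible. Hence [Q(γ):Q] = 4 = [Q(√138, √197):Q], so Q(γ) = Q(√138, √197).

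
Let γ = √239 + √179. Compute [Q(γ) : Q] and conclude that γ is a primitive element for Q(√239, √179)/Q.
[Q(γ) : Q] = 4 (equivalently, Q(γ) = Q(√239, √179))

Obviously Q(γ) ⊆ Q(√239, √179), and [Q(√239, √179):Q] = 4 (since 239, 179 are distinct squarefree integers > 1 with 42781 not a perfect square). To show equality we compute the minimal polynomial of γ. From γ = √239 + √179: γ^2 = 239 + 2√(42781) + 179 = 418 + 2√(42781), so γ^2 - 418 = 2√(42781); squaring, (γ^2 - 418)^2 = 4·42781, i.e. γ^4 - 836γ^2 + 174724 - 171124 = 0, i.e. γ^4 - 836γ^2 + 3600 = 0. So γ is a root of x^4 - 836x^2 + 3600. This polynomial is irreducible over Q: it has no rational root (each ±√239 ± √179 is irrational), and any factorization into two quadratics over Q would force √(42781) ∈ Q (pairing opposite roots) or √239, √179 ∈ Q (other pairings), all impossible. Hence [Q(γ):Q] = 4 = [Q(√239, √179):Q], so Q(γ) = Q(√239, √179).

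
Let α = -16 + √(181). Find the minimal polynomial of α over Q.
m_α(x) = x^2 + 32x + 75

From α + 16 = √(181), squaring gives (α + 16)^2 = 181, i.e. α^2 + 32α + 256 = 181, so α^2 + 32α + 75 = 0. The discriminant of x^2 + 32x + 75 is (32)^2 - 4·(75) = 1024 - 300 = 724, and 4·(181) is not a perfect square in Q since 181 is squarefree and ≠ 1. Hence x^2 + 32x + 75 is irreducible over Q and is the minimal polynomial of α.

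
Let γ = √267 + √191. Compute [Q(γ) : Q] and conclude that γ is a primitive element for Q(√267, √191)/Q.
[Q(γ) : Q] = 4 (equivalently, Q(γ) = Q(√267, √191))

Obviously Q(γ) ⊆ Q(√267, √191), and [Q(√267, √191):Q] = 4 (since 267, 191 are distinct squarefree integers > 1 with 50997 not a perfect square). To show equality we compute the minimal polynomial of γ. From γ = √267 + √191: γ^2 = 267 + 2√(50997) + 191 = 458 + 2√(50997), so γ^2 - 458 = 2√(50997); squaring, (γ^2 - 458)^2 = 4·50997, i.e. γ^4 - 916γ^2 + 209764 - 203988 = 0, i.e. γ^4 - 916γ^2 + 5776 = 0. So γ is a root of x^4 - 916x^2 + 5776. This polynomial is irreducible over Q: it has no rational root (each ±√267 ± √191 is irrational), and any factorization into two quadratics over Q would force √(50997) ∈ Q (pairing opposite roots) or √267, √191 ∈ Q (other pairings), all impossible. Hence [Q(γ):Q] = 4 = [Q(√267, √191):Q], so Q(γ) = Q(√267, √191).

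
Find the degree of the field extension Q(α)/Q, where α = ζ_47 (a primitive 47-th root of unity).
[Q(α):Q] = 46

The minimal polynomial of ζ_47 over Q is the 47-th cyclotomic polynomial Φ_47(x), which is irreducible over Q and has degree φ(47) = 46. Hence [Q(α):Q] = φ(47) = 46.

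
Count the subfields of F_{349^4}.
F_{349^4} has 3 subfields

The subfields of F_{p^n} are exactly the fields F_{p^d} for d | n (each is the fixed field of the unique index-d subgroup of Gal(F_{p^n}/F_p) ≅ Z/nZ). The divisors of n = 4 are {1, 2, 4}, giving 3 subfields: F_{349^1}, F_{349^2}, F_{349^4}.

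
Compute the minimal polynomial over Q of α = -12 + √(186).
m_α(x) = x^2 + 24x - 42

From α + 12 = √(186), squaring gives (α + 12)^2 = 186, i.e. α^2 + 24α + 144 = 186, so α^2 + 24α - 42 = 0. The discriminant of x^2 + 24x - 42 is (24)^2 - 4·(-42) = 576 + 168 = 744, and 4·(186) is not a perfect square in Q since 186 is squarefree and ≠ 1. Hence x^2 + 24x - 42 is irreducible over Q and is the minimal polynomial of α.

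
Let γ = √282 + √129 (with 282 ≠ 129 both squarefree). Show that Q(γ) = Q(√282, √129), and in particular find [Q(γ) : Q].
[Q(γ) : Q] = 4 (equivalently, Q(γ) = Q(√282, √129))

Obviously Q(γ) ⊆ Q(√282, √129), and [Q(√282, √129):Q] = 4 (since 282, 129 are distinct squarefree integers > 1 with 36378 not a perfect square). To show equality we compute the minimal polynomial of γ. From γ = √282 + √129: γ^2 = 282 + 2√(36378) + 129 = 411 + 2√(36378), so γ^2 - 411 = 2√(36378); squaring, (γ^2 - 411)^2 = 4·36378, i.e. γ^4 - 822γ^2 + 168921 - 145512 = 0, i.e. γ^4 - 822γ^2 + 23409 = 0. So γ is a root of x^4 - 822x^2 + 23409. This polynomial is irreducible over Q: it has no rational root (each ±√282 ± √129 is irrational), and any factorization into two quadratics over Q would force √(36378) ∈ Q (pairing opposite roots) or √282, √129 ∈ Q (other pairings), all impossible. Hence [Q(γ):Q] = 4 = [Q(√282, √129):Q], so Q(γ) = Q(√282, √129).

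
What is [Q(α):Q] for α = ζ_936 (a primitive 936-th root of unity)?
[Q(α):Q] = 288

The minimal polynomial of ζ_936 over Q is the 936-th cyclotomic polynomial Φ_936(x), which is irreducible over Q and has degree φ(936) = 288. Hence [Q(α):Q] = φ(936) = 288.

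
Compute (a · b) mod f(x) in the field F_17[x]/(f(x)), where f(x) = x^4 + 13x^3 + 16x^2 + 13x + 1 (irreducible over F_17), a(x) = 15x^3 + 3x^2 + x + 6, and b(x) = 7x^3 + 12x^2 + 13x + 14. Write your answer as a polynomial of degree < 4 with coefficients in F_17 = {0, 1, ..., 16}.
a · b ≡ 4x^3 + 12x^2 + x + 11 (mod f(x))

Multiply in F_17[x]: a(x)·b(x) = (15x^3 + 3x^2 + x + 6)·(7x^3 + 12x^2 + 13x + 14) = 3x^6 + 14x^5 + 14x^3 + 8x^2 + 7x + 16. This has degree ≥ 4, so divide by f(x) over F_17: 3x^6 + 14x^5 + 14x^3 + 8x^2 + 7x + 16 = (3x^2 + 9x + 5)·(x^4 + 13x^3 + 16x^2 + 13x + 1) + (4x^3 + 12x^2 + x + 11). Hence a·b ≡ 4x^3 + 12x^2 + x + 11 (mod f). (F_17[x]/(f) is a field with 17^4 = 83521 elements since f is irreducible of degree 4.)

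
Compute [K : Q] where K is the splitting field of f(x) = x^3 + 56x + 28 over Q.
[K : Q] = 6

By the rational root test, any rational root of the monic integer polynomial f(x) = x^3 + 56x + 28 must be an integer dividing the constant term 28, i.e. one of ±{1, 2, 4, 7, 14, 28}. Evaluating: f(1) = 85, f(-1) = -29, f(2) = 148, f(-2) = -92, f(4) = 316, f(-4) = -260, f(7) = 763, f(-7) = -707, f(14) = 3556, f(-14) = -3500, f(28) = 23548, f(-28) = -23492; none is 0, so f has no rational root and is therefore irreducible over Q (a cubic with no linear factor over a field is irreducible). For an irreducible cubic, the Galois group is A_3 or S_3 according as the discriminant disc(f) = -4a^3 - 27b^2 = -4·(56)^3 - 27·(28)^2 = -723632 is or is not a square in Q. Here disc(f) = -723632 is not a perfect square in Q, so the Galois group of f over Q is not contained in A_3 and must be all of S_3. The splitting field has degree |S_3| = 6 over Q, so [K : Q] = 6.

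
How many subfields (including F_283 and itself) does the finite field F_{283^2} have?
F_{283^2} has 2 subfields

The subfields of F_{p^n} are exactly the fields F_{p^d} for d | n (each is the fixed field of the unique index-d subgroup of Gal(F_{p^n}/F_p) ≅ Z/nZ). The divisors of n = 2 are {1, 2}, giving 2 subfields: F_{283^1}, F_{283^2}.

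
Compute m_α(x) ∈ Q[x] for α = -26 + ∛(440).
m_α(x) = x^3 + 78x^2 + 2028x + 17136

Set β = α + 26 = ∛(440), so β^3 = 440. Then (α + 26)^3 - 440 = 0, i.e. α is a root of g(x) = (x + 26)^3 - 440 = x^3 + 78x^2 + 2028x + 17136. Since g(x) = h(x + 26) where h(x) = x^3 - 440, and h is irreducible over Q (because 440 is not a perfect cube, so h has no rational root, and a monic cubic with no rational root is irreducible), g is also irreducible (irreducibility is preserved under the substitution x → x + 26). Hence m_α(x) = x^3 + 78x^2 + 2028x + 17136.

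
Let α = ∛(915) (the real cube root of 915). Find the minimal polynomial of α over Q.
m_α(x) = x^3 - 915

α satisfies α^3 = 915, so x^3 - 915 annihilates α. By the rational root test, a rational root p/q (in lowest terms) of x^3 - 915 would satisfy p^3 = 915 q^3, forcing q = 1 and p^3 = 915; but 915 is not a perfect cube, contradiction. A monic cubic over Q with no rational root is irreducible (any nontrivial factorization would include a linear factor). Hence x^3 - 915 is the minimal polynomial of α, and in particular [Q(α):Q] = 3.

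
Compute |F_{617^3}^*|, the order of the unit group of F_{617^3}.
|F_{617^3}^*| = 234885112

F_{617^3} has 617^3 = 234885113 elements; its multiplicative group consists of all nonzero elements, so |F_{617^3}^*| = 234885113 - 1 = 234885112. (It is cyclic since any finite subgroup of the multiplicative group of a field is cyclic.)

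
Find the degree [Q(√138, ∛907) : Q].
[Q(√138, ∛907) : Q] = 6

Let L = Q(√138, ∛907). Since Q(√138) ⊂ L and [Q(√138):Q] = 2, the tower law gives 2 | [L:Q]. Likewise Q(∛907) ⊂ L with [Q(∛907):Q] = 3 (because 907 is not a perfect cube), so 3 | [L:Q]. As gcd(2,3) = 1, [L:Q] is divisible by 6. Conversely L is generated over Q by √138 and ∛907, so [L:Q] ≤ 2·3 = 6. Therefore [Q(√138, ∛907) : Q] = 6.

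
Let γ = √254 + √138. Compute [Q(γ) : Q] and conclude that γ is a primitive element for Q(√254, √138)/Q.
[Q(γ) : Q] = 4 (equivalently, Q(γ) = Q(√254, √138))

Obviously Q(γ) ⊆ Q(√254, √138), and [Q(√254, √138):Q] = 4 (since 254, 138 are distinct squarefree integers > 1 with 35052 not a perfect square). To show equality we compute the minimal polynomial of γ. From γ = √254 + √138: γ^2 = 254 + 2√(35052) + 138 = 392 + 2√(35052), so γ^2 - 392 = 2√(35052); squaring, (γ^2 - 392)^2 = 4·35052, i.e. γ^4 - 784γ^2 + 153664 - 140208 = 0, i.e. γ^4 - 784γ^2 + 13456 = 0. So γ is a root of x^4 - 784x^2 + 13456. This polynomial is irreducible over Q: it has no rational root (each ±√254 ± √138 is irrational), and any factorization into two quadratics over Q would force √(35052) ∈ Q (pairing opposite roots) or √254, √138 ∈ Q (other pairings), all impossible. Hence [Q(γ):Q] = 4 = [Q(√254, √138):Q], so Q(γ) = Q(√254, √138).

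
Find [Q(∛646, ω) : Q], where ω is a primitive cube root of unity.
[Q(∛646, ω) : Q] = 6

[Q(∛646):Q] = 3 (min poly x^3 - 646, irreducible since 646 is not a perfect cube). [Q(ω):Q] = 2 (min poly x^2 + x + 1). Since Q(∛646) ⊂ R and ω ∉ R, we have ω ∉ Q(∛646), so x^2 + x + 1 remains irreducible over Q(∛646) and [Q(∛646, ω) : Q(∛646)] = 2. By the tower law, [Q(∛646, ω) : Q] = 3 · 2 = 6. (In fact Q(∛646, ω) is the splitting field of x^3 - 646 over Q.)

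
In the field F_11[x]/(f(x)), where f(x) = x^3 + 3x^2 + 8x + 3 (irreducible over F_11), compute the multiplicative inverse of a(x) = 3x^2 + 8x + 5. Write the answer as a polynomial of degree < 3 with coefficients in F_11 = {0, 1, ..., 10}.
a(x)^(-1) ≡ 3x^2 + 9x + 8 (mod f(x))

Since f is irreducible over F_11, F_11[x]/(f) is a field and a(x) ≠ 0 has an inverse. Apply the extended Euclidean algorithm to f(x) and a(x) in F_11[x]: f(x) = (4x + 5)·a(x) + (3x);  a(x) = (x + 10)·(3x) + (5). The last nonzero remainder is the constant 5 = gcd(f, a) in F_11. Back-substituting through the division chain expresses 5 = s(x)·a(x) + t(x)·f(x) with s(x) ≡ 4x^2 + x + 7 (mod f), so (4x^2 + x + 7)·a(x) ≡ 5 (mod f). Multiplying by 5^(-1) ≡ 9 in F_11 gives a(x)^(-1) ≡ 9·(4x^2 + x + 7) ≡ 3x^2 + 9x + 8 (mod f). Check: (3x^2 + 8x + 5)·(3x^2 + 9x + 8) = 9x^4 + 7x^3 + x^2 + 10x + 7 ≡ 1 (mod x^3 + 3x^2 + 8x + 3).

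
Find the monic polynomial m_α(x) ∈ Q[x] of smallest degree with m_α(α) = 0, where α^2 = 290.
m_α(x) = x^2 - 290

α satisfies α^2 - 290 = 0, so x^2 - 290 annihilates α. Since d = 290 is squarefree and ≠ 1, it is not a perfect square in Q, so x^2 - 290 has no rational root and is therefore irreducible over Q (a degree-2 polynomial over a field is irreducible iff it has no root). Hence m_α(x) = x^2 - 290.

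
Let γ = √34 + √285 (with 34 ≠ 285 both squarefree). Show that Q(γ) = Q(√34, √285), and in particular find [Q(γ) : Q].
[Q(γ) : Q] = 4 (equivalently, Q(γ) = Q(√34, √285))

Obviously Q(γ) ⊆ Q(√34, √285), and [Q(√34, √285):Q] = 4 (since 34, 285 are distinct squarefree integers > 1 with 9690 not a perfect square). To show equality we compute the minimal polynomial of γ. From γ = √34 + √285: γ^2 = 34 + 2√(9690) + 285 = 319 + 2√(9690), so γ^2 - 319 = 2√(9690); squaring, (γ^2 - 319)^2 = 4·9690, i.e. γ^4 - 638γ^2 + 101761 - 38760 = 0, i.e. γ^4 - 638γ^2 + 63001 = 0. So γ is a root of x^4 - 638x^2 + 63001. This polynomial is irreducible over Q: it has no rational root (each ±√34 ± √285 is irrational), and any factorization into two quadratics over Q would force √(9690) ∈ Q (pairing opposite roots) or √34, √285 ∈ Q (other pairings), all impossible. Hence [Q(γ):Q] = 4 = [Q(√34, √285):Q], so Q(γ) = Q(√34, √285).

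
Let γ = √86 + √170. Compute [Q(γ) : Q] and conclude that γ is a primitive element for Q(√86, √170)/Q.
[Q(γ) : Q] = 4 (equivalently, Q(γ) = Q(√86, √170))

Obviously Q(γ) ⊆ Q(√86, √170), and [Q(√86, √170):Q] = 4 (since 86, 170 are distinct squarefree integers > 1 with 14620 not a perfect square). To show equality we compute the minimal polynomial of γ. From γ = √86 + √170: γ^2 = 86 + 2√(14620) + 170 = 256 + 2√(14620), so γ^2 - 256 = 2√(14620); squaring, (γ^2 - 256)^2 = 4·14620, i.e. γ^4 - 512γ^2 + 65536 - 58480 = 0, i.e. γ^4 - 512γ^2 + 7056 = 0. So γ is a root of x^4 - 512x^2 + 7056. This polynomial is irreducible over Q: it has no rational root (each ±√86 ± √170 is irrational), and any factorization into two quadratics over Q would force √(14620) ∈ Q (pairing opposite roots) or √86, √170 ∈ Q (other pairings), all impossible. Hence [Q(γ):Q] = 4 = [Q(√86, √170):Q], so Q(γ) = Q(√86, √170).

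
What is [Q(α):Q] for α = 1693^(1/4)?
[Q(α):Q] = 4

α is a root of x^4 - 1693. By Eisenstein's criterion at the prime p = 1693 (which divides the constant term 1693 but p^2 = 2866249 does not, since 1693 is squarefree), x^4 - 1693 is irreducible over Q. Hence [Q(α):Q] = 4.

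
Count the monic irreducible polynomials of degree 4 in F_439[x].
There are 9285297780 monic irreducible polynomials of degree 4 over F_439

Each element of F_{439^4} that lies in no proper subfield is a root of exactly one monic irreducible of degree 4 over F_439, and each such polynomial has 4 distinct roots in F_{439^4}. By Möbius inversion the count is N_439(4) = (1/4) Σ_{d|4} μ(4/d) · 439^d = (1/4)(μ(4)·439^1 + μ(2)·439^2 + μ(1)·439^4) = 37141191120/4 = 9285297780.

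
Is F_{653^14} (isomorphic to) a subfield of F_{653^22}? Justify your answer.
No: F_{653^14} is not a subfield of F_{653^22}

F_{p^m} embeds in F_{p^n} iff m | n. Here 14 ∤ 22 (since 22 = 1·14 + 8 with remainder 8 ≠ 0), so F_{653^14} is not a subfield of F_{653^22}. Equivalently: if it were, the tower law would give 14 = [F_{653^14}:F_653] dividing [F_{653^22}:F_653] = 22, contradiction.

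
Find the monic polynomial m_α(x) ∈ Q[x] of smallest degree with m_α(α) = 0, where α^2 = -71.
m_α(x) = x^2 + 71

α satisfies α^2 + 71 = 0, so x^2 + 71 annihilates α. Since d = -71 is squarefree and ≠ 1, it is not a perfect square in Q, so x^2 + 71 has no rational root and is therefore irreducible over Q (a degree-2 polynomial over a field is irreducible iff it has no root). Hence m_α(x) = x^2 + 71.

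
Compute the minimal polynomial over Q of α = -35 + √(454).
m_α(x) = x^2 + 70x + 771

From α + 35 = √(454), squaring gives (α + 35)^2 = 454, i.e. α^2 + 70α + 1225 = 454, so α^2 + 70α + 771 = 0. The discriminant of x^2 + 70x + 771 is (70)^2 - 4·(771) = 4900 - 3084 = 1816, and 4·(454) is not a perfect square in Q since 454 is squarefree and ≠ 1. Hence x^2 + 70x + 771 is irreducible over Q and is the minimal polynomial of α.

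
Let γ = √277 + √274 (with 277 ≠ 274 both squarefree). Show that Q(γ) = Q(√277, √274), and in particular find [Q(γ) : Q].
[Q(γ) : Q] = 4 (equivalently, Q(γ) = Q(√277, √274))

Obviously Q(γ) ⊆ Q(√277, √274), and [Q(√277, √274):Q] = 4 (since 277, 274 are distinct squarefree integers > 1 with 75898 not a perfect square). To show equality we compute the minimal polynomial of γ. From γ = √277 + √274: γ^2 = 277 + 2√(75898) + 274 = 551 + 2√(75898), so γ^2 - 551 = 2√(75898); squaring, (γ^2 - 551)^2 = 4·75898, i.e. γ^4 - 1102γ^2 + 303601 - 303592 = 0, i.e. γ^4 - 1102γ^2 + 9 = 0. So γ is a root of x^4 - 1102x^2 + 9. This polynomial is irreducible over Q: it has no rational root (each ±√277 ± √274 is irrational), and any factorization into two quadratics over Q would force √(75898) ∈ Q (pairing opposite roots) or √277, √274 ∈ Q (other pairings), all impossible. Hence [Q(γ):Q] = 4 = [Q(√277, √274):Q], so Q(γ) = Q(√277, √274).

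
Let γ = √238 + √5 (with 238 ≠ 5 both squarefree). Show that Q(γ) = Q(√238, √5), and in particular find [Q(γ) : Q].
[Q(γ) : Q] = 4 (equivalently, Q(γ) = Q(√238, √5))

Obviously Q(γ) ⊆ Q(√238, √5), and [Q(√238, √5):Q] = 4 (since 238, 5 are distinct squarefree integers > 1 with 1190 not a perfect square). To show equality we compute the minimal polynomial of γ. From γ = √238 + √5: γ^2 = 238 + 2√(1190) + 5 = 243 + 2√(1190), so γ^2 - 243 = 2√(1190); squaring, (γ^2 - 243)^2 = 4·1190, i.e. γ^4 - 486γ^2 + 59049 - 4760 = 0, i.e. γ^4 - 486γ^2 + 54289 = 0. So γ is a root of x^4 - 486x^2 + 54289. This polynomial is irreducible over Q: it has no rational root (each ±√238 ± √5 is irrational), and any factorization into two quadratics over Q would force √(1190) ∈ Q (pairing opposite roots) or √238, √5 ∈ Q (other pairings), all impossible. Hence [Q(γ):Q] = 4 = [Q(√238, √5):Q], so Q(γ) = Q(√238, √5).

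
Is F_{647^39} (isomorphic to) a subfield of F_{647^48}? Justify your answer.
No: F_{647^39} is not a subfield of F_{647^48}

F_{p^m} embeds in F_{p^n} iff m | n. Here 39 ∤ 48 (since 48 = 1·39 + 9 with remainder 9 ≠ 0), so F_{647^39} is not a subfield of F_{647^48}. Equivalently: if it were, the tower law would give 39 = [F_{647^39}:F_647] dividing [F_{647^48}:F_647] = 48, contradiction.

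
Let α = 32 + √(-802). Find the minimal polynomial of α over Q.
m_α(x) = x^2 - 64x + 1826

From α - 32 = √(-802), squaring gives (α - 32)^2 = -802, i.e. α^2 - 64α + 1024 = -802, so α^2 - 64α + 1826 = 0. The discriminant of x^2 - 64x + 1826 is (-64)^2 - 4·(1826) = 4096 - 7304 = -3208, and 4·(-802) is not a perfect square in Q since -802 is squarefree and ≠ 1. Hence x^2 - 64x + 1826 is irreducible over Q and is the minimal polynomial of α.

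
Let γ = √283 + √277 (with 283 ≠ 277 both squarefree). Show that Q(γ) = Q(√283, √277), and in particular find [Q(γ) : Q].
[Q(γ) : Q] = 4 (equivalently, Q(γ) = Q(√283, √277))

Obviously Q(γ) ⊆ Q(√283, √277), and [Q(√283, √277):Q] = 4 (since 283, 277 are distinct squarefree integers > 1 with 78391 not a perfect square). To show equality we compute the minimal polynomial of γ. From γ = √283 + √277: γ^2 = 283 + 2√(78391) + 277 = 560 + 2√(78391), so γ^2 - 560 = 2√(78391); squaring, (γ^2 - 560)^2 = 4·78391, i.e. γ^4 - 1120γ^2 + 313600 - 313564 = 0, i.e. γ^4 - 1120γ^2 + 36 = 0. So γ is a root of x^4 - 1120x^2 + 36. This polynomial is irreducible over Q: it has no rational root (each ±√283 ± √277 is irrational), and any factorization into two quadratics over Q would force √(78391) ∈ Q (pairing opposite roots) or √283, √277 ∈ Q (other pairings), all impossible. Hence [Q(γ):Q] = 4 = [Q(√283, √277):Q], so Q(γ) = Q(√283, √277).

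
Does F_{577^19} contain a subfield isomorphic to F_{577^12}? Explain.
No: F_{577^12} is not a subfield of F_{577^19}

F_{p^m} embeds in F_{p^n} iff m | n. Here 12 ∤ 19 (since 19 = 1·12 + 7 with remainder 7 ≠ 0), so F_{577^12} is not a subfield of F_{577^19}. Equivalently: if it were, the tower law would give 12 = [F_{577^12}:F_577] dividing [F_{577^19}:F_577] = 19, contradiction.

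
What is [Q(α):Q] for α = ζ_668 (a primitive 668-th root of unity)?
[Q(α):Q] = 332

The minimal polynomial of ζ_668 over Q is the 668-th cyclotomic polynomial Φ_668(x), which is irreducible over Q and has degree φ(668) = 332. Hence [Q(α):Q] = φ(668) = 332.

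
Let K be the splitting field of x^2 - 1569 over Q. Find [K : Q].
[K : Q] = 2

f(x) = x^2 - 1569 factors as (x - √1569)(x + √1569). The splitting field is K = Q(√1569). Since 1569 is squarefree and > 1, it is not a perfect square, so x^2 - 1569 is irreducible over Q and [Q(√1569) : Q] = 2. Hence [K : Q] = 2.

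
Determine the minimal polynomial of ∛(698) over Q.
m_α(x) = x^3 - 698

α satisfies α^3 = 698, so x^3 - 698 annihilates α. By the rational root test, a rational root p/q (in lowest terms) of x^3 - 698 would satisfy p^3 = 698 q^3, forcing q = 1 and p^3 = 698; but 698 is not a perfect cube, contradiction. A monic cubic over Q with no rational root is irreducible (any nontrivial factorization would include a linear factor). Hence x^3 - 698 is the minimal polynomial of α, and in particular [Q(α):Q] = 3.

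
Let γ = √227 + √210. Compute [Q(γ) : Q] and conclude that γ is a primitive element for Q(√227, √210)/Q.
[Q(γ) : Q] = 4 (equivalently, Q(γ) = Q(√227, √210))

Obviously Q(γ) ⊆ Q(√227, √210), and [Q(√227, √210):Q] = 4 (since 227, 210 are distinct squarefree integers > 1 with 47670 not a perfect square). To show equality we compute the minimal polynomial of γ. From γ = √227 + √210: γ^2 = 227 + 2√(47670) + 210 = 437 + 2√(47670), so γ^2 - 437 = 2√(47670); squaring, (γ^2 - 437)^2 = 4·47670, i.e. γ^4 - 874γ^2 + 190969 - 190680 = 0, i.e. γ^4 - 874γ^2 + 289 = 0. So γ is a root of x^4 - 874x^2 + 289. This polynomial is irreducible over Q: it has no rational root (each ±√227 ± √210 is irrational), and any factorization into two quadratics over Q would force √(47670) ∈ Q (pairing opposite roots) or √227, √210 ∈ Q (other pairings), all impossible. Hence [Q(γ):Q] = 4 = [Q(√227, √210):Q], so Q(γ) = Q(√227, √210).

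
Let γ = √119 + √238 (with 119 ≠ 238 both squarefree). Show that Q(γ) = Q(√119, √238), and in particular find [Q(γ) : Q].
[Q(γ) : Q] = 4 (equivalently, Q(γ) = Q(√119, √238))

Obviously Q(γ) ⊆ Q(√119, √238), and [Q(√119, √238):Q] = 4 (since 119, 238 are distinct squarefree integers > 1 with 28322 not a perfect square). To show equality we compute the minimal polynomial of γ. From γ = √119 + √238: γ^2 = 119 + 2√(28322) + 238 = 357 + 2√(28322), so γ^2 - 357 = 2√(28322); squaring, (γ^2 - 357)^2 = 4·28322, i.e. γ^4 - 714γ^2 + 127449 - 113288 = 0, i.e. γ^4 - 714γ^2 + 14161 = 0. So γ is a root of x^4 - 714x^2 + 14161. This polynomial is irreducible over Q: it has no rational root (each ±√119 ± √238 is irrational), and any factorization into two quadratics over Q would force √(28322) ∈ Q (pairing opposite roots) or √119, √238 ∈ Q (other pairings), all impossible. Hence [Q(γ):Q] = 4 = [Q(√119, √238):Q], so Q(γ) = Q(√119, √238).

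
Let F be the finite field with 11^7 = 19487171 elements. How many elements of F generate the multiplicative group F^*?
There are φ(19487170) = 7613424 primitive elements

F_q^* is cyclic of order q - 1 = 19487170. A cyclic group of order m has exactly φ(m) generators. Here m = 19487170 = 2 · 5 · 43 · 45319, so the number of primitive elements is φ(19487170) = 7613424.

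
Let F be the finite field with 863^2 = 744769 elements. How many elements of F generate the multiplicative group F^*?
There are φ(744768) = 247680 primitive elements

F_q^* is cyclic of order q - 1 = 744768. A cyclic group of order m has exactly φ(m) generators. Here m = 744768 = 2^6 · 3^3 · 431, so the number of primitive elements is φ(744768) = 247680.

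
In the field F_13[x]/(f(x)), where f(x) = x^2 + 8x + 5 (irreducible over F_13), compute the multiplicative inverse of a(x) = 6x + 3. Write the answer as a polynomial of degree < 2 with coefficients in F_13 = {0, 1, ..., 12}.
a(x)^(-1) ≡ 12x + 12 (mod f(x))

Since f is irreducible over F_13, F_13[x]/(f) is a field and a(x) ≠ 0 has an inverse. Apply the extended Euclidean algorithm to f(x) and a(x) in F_13[x]: f(x) = (11x + 11)·a(x) + (11). The last nonzero remainder is the constant 11 = gcd(f, a) in F_13. Back-substituting through the division chain expresses 11 = s(x)·a(x) + t(x)·f(x) with s(x) ≡ 2x + 2 (mod f), so (2x + 2)·a(x) ≡ 11 (mod f). Multiplying by 11^(-1) ≡ 6 in F_13 gives a(x)^(-1) ≡ 6·(2x + 2) ≡ 12x + 12 (mod f). Check: (6x + 3)·(12x + 12) = 7x^2 + 4x + 10 ≡ 1 (mod x^2 + 8x + 5).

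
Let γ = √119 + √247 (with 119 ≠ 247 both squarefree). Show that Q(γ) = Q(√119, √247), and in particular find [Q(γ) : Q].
[Q(γ) : Q] = 4 (equivalently, Q(γ) = Q(√119, √247))

Obviously Q(γ) ⊆ Q(√119, √247), and [Q(√119, √247):Q] = 4 (since 119, 247 are distinct squarefree integers > 1 with 29393 not a perfect square). To show equality we compute the minimal polynomial of γ. From γ = √119 + √247: γ^2 = 119 + 2√(29393) + 247 = 366 + 2√(29393), so γ^2 - 366 = 2√(29393); squaring, (γ^2 - 366)^2 = 4·29393, i.e. γ^4 - 732γ^2 + 133956 - 117572 = 0, i.e. γ^4 - 732γ^2 + 16384 = 0. So γ is a root of x^4 - 732x^2 + 16384. This polynomial is irreducible over Q: it has no rational root (each ±√119 ± √247 is irrational), and any factorization into two quadratics over Q would force √(29393) ∈ Q (pairing opposite roots) or √119, √247 ∈ Q (other pairings), all impossible. Hence [Q(γ):Q] = 4 = [Q(√119, √247):Q], so Q(γ) = Q(√119, √247).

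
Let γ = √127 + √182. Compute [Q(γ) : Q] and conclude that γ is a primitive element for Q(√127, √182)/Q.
[Q(γ) : Q] = 4 (equivalently, Q(γ) = Q(√127, √182))

Obviously Q(γ) ⊆ Q(√127, √182), and [Q(√127, √182):Q] = 4 (since 127, 182 are distinct squarefree integers > 1 with 23114 not a perfect square). To show equality we compute the minimal polynomial of γ. From γ = √127 + √182: γ^2 = 127 + 2√(23114) + 182 = 309 + 2√(23114), so γ^2 - 309 = 2√(23114); squaring, (γ^2 - 309)^2 = 4·23114, i.e. γ^4 - 618γ^2 + 95481 - 92456 = 0, i.e. γ^4 - 618γ^2 + 3025 = 0. So γ is a root of x^4 - 618x^2 + 3025. This polynomial is irreducible over Q: it has no rational root (each ±√127 ± √182 is irrational), and any factorization into two quadratics over Q would force √(23114) ∈ Q (pairing opposite roots) or √127, √182 ∈ Q (other pairings), all impossible. Hence [Q(γ):Q] = 4 = [Q(√127, √182):Q], so Q(γ) = Q(√127, √182).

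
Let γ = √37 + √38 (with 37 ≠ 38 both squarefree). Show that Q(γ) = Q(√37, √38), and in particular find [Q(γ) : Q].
[Q(γ) : Q] = 4 (equivalently, Q(γ) = Q(√37, √38))

Obviously Q(γ) ⊆ Q(√37, √38), and [Q(√37, √38):Q] = 4 (since 37, 38 are distinct squarefree integers > 1 with 1406 not a perfect square). To show equality we compute the minimal polynomial of γ. From γ = √37 + √38: γ^2 = 37 + 2√(1406) + 38 = 75 + 2√(1406), so γ^2 - 75 = 2√(1406); squaring, (γ^2 - 75)^2 = 4·1406, i.e. γ^4 - 150γ^2 + 5625 - 5624 = 0, i.e. γ^4 - 150γ^2 + 1 = 0. So γ is a root of x^4 - 150x^2 + 1. This polynomial is irreducible over Q: it has no rational root (each ±√37 ± √38 is irrational), and any factorization into two quadratics over Q would force √(1406) ∈ Q (pairing opposite roots) or √37, √38 ∈ Q (other pairings), all impossible. Hence [Q(γ):Q] = 4 = [Q(√37, √38):Q], so Q(γ) = Q(√37, √38).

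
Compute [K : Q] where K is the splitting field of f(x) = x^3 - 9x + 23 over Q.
[K : Q] = 6

By the rational root test, any rational root of the monic integer polynomial f(x) = x^3 - 9x + 23 must be an integer dividing the constant term 23, i.e. one of ±{1, 23}. Evaluating: f(1) = 15, f(-1) = 31, f(23) = 11983, f(-23) = -11937; none is 0, so f has no rational root and is therefore irreducible over Q (a cubic with no linear factor over a field is irreducible). For an irreducible cubic, the Galois group is A_3 or S_3 according as the discriminant disc(f) = -4a^3 - 27b^2 = -4·(-9)^3 - 27·(23)^2 = -11367 is or is not a square in Q. Here disc(f) = -11367 is not a perfect square in Q, so the Galois group of f over Q is not contained in A_3 and must be all of S_3. The splitting field has degree |S_3| = 6 over Q, so [K : Q] = 6.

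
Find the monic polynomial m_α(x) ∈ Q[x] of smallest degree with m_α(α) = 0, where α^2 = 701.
m_α(x) = x^2 - 701

α satisfies α^2 - 701 = 0, so x^2 - 701 annihilates α. Since d = 701 is squarefree and ≠ 1, it is not a perfect square in Q, so x^2 - 701 has no rational root and is therefore irreducible over Q (a degree-2 polynomial over a field is irreducible iff it has no root). Hence m_α(x) = x^2 - 701.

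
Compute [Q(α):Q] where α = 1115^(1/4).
[Q(α):Q] = 4

α is a root of x^4 - 1115. By Eisenstein's criterion at the prime p = 5 (which divides the constant term 1115 but p^2 = 25 does not, since 1115 is squarefree), x^4 - 1115 is irreducible over Q. Hence [Q(α):Q] = 4.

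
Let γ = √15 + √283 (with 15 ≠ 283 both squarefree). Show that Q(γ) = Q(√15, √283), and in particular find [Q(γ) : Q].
[Q(γ) : Q] = 4 (equivalently, Q(γ) = Q(√15, √283))

Obviously Q(γ) ⊆ Q(√15, √283), and [Q(√15, √283):Q] = 4 (since 15, 283 are distinct squarefree integers > 1 with 4245 not a perfect square). To show equality we compute the minimal polynomial of γ. From γ = √15 + √283: γ^2 = 15 + 2√(4245) + 283 = 298 + 2√(4245), so γ^2 - 298 = 2√(4245); squaring, (γ^2 - 298)^2 = 4·4245, i.e. γ^4 - 596γ^2 + 88804 - 16980 = 0, i.e. γ^4 - 596γ^2 + 71824 = 0. So γ is a root of x^4 - 596x^2 + 71824. This polynomial is irreducible over Q: it has no rational root (each ±√15 ± √283 is irrational), and any factorization into two quadratics over Q would force √(4245) ∈ Q (pairing opposite roots) or √15, √283 ∈ Q (other pairings), all impossible. Hence [Q(γ):Q] = 4 = [Q(√15, √283):Q], so Q(γ) = Q(√15, √283).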